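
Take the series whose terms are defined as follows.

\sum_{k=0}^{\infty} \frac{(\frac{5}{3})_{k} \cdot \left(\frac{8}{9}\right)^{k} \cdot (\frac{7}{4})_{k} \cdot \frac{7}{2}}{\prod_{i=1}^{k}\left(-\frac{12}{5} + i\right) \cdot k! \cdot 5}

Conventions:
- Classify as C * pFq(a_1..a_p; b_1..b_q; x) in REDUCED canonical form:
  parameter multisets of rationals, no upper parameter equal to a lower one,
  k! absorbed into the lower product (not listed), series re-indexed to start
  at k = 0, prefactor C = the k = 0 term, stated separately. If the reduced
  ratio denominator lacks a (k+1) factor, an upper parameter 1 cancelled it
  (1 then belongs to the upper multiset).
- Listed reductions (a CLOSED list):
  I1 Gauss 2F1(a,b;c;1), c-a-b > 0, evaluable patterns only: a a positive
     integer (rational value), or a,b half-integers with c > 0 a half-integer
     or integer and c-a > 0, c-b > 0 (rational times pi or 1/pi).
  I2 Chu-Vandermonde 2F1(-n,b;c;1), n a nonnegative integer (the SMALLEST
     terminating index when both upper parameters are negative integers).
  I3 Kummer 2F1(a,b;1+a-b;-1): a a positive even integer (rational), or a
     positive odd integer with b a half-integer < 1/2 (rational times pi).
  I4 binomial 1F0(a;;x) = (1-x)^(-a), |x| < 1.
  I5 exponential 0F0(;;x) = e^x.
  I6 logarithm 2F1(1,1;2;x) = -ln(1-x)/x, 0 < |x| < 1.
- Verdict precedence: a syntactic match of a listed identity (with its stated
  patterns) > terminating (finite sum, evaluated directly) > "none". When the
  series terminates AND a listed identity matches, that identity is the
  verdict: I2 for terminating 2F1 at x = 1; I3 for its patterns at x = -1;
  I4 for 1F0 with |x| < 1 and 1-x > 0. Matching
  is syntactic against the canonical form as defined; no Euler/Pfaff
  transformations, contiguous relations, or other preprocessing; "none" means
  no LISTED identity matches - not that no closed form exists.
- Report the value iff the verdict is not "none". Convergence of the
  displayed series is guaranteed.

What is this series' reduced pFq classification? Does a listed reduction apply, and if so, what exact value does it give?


This is \frac{7}{10} * 2F1(\frac{5}{3}, \frac{7}{4}; -\frac{7}{5}; \frac{8}{9}) in reduced canonical form. Verdict: no listed reduction: x = \frac{8}{9} and upper {\frac{5}{3}, \frac{7}{4}} fail every I1-I6 pattern.

Key observation: with t_0 = \frac{7}{10}, the constant factors (prefactor 7/10) combine into one prefactor.
Adjacent-term ratio: r(k) = \frac{8}{9} * (k+\frac{5}{3}) (k+\frac{7}{4}) / [(k-\frac{7}{5}) (k+1)] ; factor over Q: parameters, x = \frac{8}{9}, and C = \frac{7}{10}.


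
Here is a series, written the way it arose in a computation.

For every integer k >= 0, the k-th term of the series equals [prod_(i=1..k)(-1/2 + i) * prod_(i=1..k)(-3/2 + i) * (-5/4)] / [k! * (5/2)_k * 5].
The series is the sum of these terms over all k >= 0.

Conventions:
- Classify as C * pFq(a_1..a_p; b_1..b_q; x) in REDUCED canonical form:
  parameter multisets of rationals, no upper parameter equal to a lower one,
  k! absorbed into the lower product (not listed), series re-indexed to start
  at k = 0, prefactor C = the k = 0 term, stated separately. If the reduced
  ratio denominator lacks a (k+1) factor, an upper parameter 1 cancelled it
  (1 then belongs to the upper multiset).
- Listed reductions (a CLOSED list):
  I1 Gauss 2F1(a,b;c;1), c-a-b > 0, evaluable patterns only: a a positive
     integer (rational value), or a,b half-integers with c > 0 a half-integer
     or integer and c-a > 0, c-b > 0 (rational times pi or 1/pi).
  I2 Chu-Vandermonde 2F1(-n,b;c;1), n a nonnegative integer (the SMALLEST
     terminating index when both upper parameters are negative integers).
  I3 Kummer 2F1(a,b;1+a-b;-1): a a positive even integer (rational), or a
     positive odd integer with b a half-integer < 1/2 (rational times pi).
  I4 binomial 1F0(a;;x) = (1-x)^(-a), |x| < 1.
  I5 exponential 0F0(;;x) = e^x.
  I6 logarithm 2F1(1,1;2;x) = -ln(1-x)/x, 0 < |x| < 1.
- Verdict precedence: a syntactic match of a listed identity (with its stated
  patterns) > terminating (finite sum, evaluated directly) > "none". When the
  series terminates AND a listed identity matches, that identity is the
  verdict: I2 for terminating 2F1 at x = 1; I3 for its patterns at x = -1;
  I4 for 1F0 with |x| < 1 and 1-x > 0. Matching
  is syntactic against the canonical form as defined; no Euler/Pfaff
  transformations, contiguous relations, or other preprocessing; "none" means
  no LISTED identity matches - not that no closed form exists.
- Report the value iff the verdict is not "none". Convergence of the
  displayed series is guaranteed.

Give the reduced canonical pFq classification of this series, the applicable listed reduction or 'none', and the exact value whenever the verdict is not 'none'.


The tell: from the first term -1/4: the constant factors (C = -1/4) combine into one prefactor.
Term ratio: r(k) = 1 * (k-1/2) (k+1/2) / [(k+5/2) (k+1)] - rational in k, leading ratio 1; with t_0 = -1/4, classification follows.

This is -1/4 * 2F1(-1/2, 1/2; 5/2; 1) in reduced canonical form. Verdict at x = 1: Gauss's theorem I1 (half-integer case) matches (x = 1; upper {-1/2, 1/2} half-integers, c = 5/2 in the evaluable pattern). Value: (-9/128) * pi.


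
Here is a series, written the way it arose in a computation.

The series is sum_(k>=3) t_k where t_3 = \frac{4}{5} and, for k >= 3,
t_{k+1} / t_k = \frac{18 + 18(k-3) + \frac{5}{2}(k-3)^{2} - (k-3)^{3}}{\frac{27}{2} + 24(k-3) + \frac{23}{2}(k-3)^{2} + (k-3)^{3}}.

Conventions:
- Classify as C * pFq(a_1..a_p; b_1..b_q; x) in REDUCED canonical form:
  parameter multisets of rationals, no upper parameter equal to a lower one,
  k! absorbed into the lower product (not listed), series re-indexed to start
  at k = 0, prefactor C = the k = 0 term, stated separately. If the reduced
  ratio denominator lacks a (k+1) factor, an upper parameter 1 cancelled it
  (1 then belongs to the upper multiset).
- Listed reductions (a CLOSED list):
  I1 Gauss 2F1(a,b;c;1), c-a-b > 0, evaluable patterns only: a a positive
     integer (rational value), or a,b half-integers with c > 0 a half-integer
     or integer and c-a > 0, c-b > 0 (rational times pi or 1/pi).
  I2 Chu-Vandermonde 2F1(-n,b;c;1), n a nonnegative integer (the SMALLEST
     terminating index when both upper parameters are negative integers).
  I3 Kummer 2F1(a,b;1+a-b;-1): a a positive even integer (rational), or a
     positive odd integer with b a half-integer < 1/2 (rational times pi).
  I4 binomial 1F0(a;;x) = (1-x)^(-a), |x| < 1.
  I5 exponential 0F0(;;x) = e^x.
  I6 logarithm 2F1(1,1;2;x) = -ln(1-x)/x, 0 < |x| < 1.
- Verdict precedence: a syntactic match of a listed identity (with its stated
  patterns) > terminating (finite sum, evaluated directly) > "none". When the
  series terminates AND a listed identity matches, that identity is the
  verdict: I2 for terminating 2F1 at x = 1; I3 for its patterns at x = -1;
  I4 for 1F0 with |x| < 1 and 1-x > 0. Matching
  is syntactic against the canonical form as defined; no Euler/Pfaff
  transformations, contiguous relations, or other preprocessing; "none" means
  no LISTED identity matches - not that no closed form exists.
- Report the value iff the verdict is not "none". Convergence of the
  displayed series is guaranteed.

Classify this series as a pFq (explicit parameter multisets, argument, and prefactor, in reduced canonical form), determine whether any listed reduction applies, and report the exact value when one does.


At argument -1: a 2F1 with upper {-6, 2}, lower {9}, scaled by C = \frac{4}{5}. Verdict: Kummer's theorem (I3) fires (x = -1; c = 9 equals 1+a-b for upper {-6, 2}: listed pattern). Value: \frac{16}{5}.

Key step: with t_0 = \frac{4}{5}, factor the ratio over Q (C = 4/5, x = -1): negated roots = parameters.
Term ratio: r(k) = -1 * (k-6) (k+2) / [(k+9) (k+1)] - rational; roots negated = parameters, x = -1, C = \frac{4}{5}.


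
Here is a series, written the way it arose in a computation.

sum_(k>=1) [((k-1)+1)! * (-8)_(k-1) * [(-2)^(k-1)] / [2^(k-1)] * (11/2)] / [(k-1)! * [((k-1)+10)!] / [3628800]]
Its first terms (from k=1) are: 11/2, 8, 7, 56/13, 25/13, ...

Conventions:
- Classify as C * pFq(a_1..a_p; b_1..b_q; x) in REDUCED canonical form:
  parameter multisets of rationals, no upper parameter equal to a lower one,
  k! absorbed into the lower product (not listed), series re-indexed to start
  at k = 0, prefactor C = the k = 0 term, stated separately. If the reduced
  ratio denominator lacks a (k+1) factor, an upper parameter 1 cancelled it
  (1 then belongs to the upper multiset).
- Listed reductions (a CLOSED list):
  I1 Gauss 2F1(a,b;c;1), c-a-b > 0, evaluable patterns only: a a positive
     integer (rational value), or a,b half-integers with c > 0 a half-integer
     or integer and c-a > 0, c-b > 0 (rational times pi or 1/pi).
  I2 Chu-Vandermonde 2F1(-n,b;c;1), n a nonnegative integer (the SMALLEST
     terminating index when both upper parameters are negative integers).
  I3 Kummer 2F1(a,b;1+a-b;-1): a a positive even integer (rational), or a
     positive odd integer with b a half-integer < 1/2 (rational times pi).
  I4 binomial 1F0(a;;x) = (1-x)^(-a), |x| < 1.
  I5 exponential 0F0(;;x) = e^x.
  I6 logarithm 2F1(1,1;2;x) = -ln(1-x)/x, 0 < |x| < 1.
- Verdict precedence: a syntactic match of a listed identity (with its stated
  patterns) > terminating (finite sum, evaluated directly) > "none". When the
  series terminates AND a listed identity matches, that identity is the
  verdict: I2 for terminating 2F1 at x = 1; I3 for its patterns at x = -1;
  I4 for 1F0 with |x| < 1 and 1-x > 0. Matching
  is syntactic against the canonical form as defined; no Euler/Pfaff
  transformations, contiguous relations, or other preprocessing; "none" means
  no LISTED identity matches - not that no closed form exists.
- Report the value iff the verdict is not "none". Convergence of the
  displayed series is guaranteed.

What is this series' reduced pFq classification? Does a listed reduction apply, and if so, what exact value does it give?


Key step: t_0 = 11/2 here, and the two k-th powers (C = 11/2) combine into one argument.
Term ratio: r(k) = (-1) * (k-8) (k+2) / [(k+11) (k+1)] - poly over poly, x = (-1) from leading terms; C = 11/2 at k = 0.

x = -1 here; the reduced form reads 2F1, upper {-8, 2}, lower {11}, C = 11/2. Verdict: Kummer (I3) matches (x = -1; c = 11 equals 1+a-b for upper {-8, 2}: listed pattern). Value: 55/2.


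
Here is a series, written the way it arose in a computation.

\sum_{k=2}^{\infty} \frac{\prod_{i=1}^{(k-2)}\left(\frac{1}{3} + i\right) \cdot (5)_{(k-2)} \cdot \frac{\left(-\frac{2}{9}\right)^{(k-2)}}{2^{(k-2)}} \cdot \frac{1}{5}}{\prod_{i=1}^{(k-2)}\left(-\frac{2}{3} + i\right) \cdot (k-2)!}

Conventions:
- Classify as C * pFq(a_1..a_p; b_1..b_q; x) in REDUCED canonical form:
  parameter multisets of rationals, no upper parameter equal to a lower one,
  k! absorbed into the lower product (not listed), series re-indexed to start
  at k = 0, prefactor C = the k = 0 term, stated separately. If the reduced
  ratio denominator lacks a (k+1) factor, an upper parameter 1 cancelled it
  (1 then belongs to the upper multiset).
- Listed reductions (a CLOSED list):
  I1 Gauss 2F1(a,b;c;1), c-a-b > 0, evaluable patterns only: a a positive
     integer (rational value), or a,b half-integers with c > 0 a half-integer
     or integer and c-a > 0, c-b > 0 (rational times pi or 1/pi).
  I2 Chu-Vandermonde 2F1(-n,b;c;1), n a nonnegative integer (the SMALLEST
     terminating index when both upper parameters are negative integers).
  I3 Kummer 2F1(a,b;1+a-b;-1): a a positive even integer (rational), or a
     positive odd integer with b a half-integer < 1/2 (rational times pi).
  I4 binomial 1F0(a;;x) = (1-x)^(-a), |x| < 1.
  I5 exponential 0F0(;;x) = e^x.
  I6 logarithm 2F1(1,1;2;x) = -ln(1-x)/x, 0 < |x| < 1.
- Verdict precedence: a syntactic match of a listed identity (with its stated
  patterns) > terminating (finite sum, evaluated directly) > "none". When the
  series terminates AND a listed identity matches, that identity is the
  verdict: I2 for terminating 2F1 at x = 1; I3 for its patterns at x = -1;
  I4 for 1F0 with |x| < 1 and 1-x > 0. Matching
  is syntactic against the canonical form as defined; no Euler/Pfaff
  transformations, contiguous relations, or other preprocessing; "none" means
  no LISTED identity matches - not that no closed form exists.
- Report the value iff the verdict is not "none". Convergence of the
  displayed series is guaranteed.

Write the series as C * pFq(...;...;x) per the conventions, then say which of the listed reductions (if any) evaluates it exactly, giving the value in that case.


Prefactor \frac{1}{5}, argument -\frac{1}{9}: 2F1 with upper {\frac{4}{3}, 5} over lower {\frac{1}{3}}. Verdict: no listed reduction: x = -\frac{1}{9} and upper {\frac{4}{3}, 5} fail every I1-I6 pattern.

Structural cue: t_0 being \frac{1}{5}, the running product (prefactor 1/5) telescopes to a rising factorial.
Term ratio: r(k) = -\frac{1}{9} * (k+\frac{4}{3}) (k+5) / [(k+\frac{1}{3}) (k+1)] ; factor over Q: parameters, x = -\frac{1}{9}, and C = \frac{1}{5}.


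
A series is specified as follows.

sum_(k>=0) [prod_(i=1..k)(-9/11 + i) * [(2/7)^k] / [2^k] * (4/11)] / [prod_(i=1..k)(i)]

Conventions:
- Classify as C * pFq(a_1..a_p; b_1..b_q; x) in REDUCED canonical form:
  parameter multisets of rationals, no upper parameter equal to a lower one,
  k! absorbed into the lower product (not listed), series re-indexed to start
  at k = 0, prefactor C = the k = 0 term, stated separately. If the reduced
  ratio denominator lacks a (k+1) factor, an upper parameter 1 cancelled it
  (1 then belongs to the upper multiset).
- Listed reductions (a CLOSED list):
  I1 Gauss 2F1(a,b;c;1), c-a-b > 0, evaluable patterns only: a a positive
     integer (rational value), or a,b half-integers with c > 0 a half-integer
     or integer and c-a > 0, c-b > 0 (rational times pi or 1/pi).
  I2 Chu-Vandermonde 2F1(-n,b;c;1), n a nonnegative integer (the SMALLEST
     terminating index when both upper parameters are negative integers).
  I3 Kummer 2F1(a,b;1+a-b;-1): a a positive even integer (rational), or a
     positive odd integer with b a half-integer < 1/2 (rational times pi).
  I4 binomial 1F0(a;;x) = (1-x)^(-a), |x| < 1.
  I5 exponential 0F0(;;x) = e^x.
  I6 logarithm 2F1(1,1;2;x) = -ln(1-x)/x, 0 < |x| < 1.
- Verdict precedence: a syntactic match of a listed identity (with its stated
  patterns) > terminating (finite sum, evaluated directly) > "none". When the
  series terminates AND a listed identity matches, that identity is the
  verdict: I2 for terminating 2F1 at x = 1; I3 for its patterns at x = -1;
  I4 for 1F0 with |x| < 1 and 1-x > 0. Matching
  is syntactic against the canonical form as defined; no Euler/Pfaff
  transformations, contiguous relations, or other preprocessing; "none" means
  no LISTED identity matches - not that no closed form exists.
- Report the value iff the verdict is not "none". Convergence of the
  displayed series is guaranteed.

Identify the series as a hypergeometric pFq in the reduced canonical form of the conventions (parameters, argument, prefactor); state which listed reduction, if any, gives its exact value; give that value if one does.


Prefactor 4/11, argument 1/7: 1F0 with upper {2/11} over lower {-}. Verdict: the binomial series (I4) fires (the 1F0 binomial series: exponent -2/11, x = 1/7). Its exact value is (4/11) * (6/7)^(-2/11).

Key observation: t_0 being 4/11, the product of the first k integers (C = 4/11, x = 1/7) is k!.
Ratio: r(k) = (1/7) * (k+2/11) / [(k+1)] ; factor over Q: parameters, x = (1/7), and C = 4/11.


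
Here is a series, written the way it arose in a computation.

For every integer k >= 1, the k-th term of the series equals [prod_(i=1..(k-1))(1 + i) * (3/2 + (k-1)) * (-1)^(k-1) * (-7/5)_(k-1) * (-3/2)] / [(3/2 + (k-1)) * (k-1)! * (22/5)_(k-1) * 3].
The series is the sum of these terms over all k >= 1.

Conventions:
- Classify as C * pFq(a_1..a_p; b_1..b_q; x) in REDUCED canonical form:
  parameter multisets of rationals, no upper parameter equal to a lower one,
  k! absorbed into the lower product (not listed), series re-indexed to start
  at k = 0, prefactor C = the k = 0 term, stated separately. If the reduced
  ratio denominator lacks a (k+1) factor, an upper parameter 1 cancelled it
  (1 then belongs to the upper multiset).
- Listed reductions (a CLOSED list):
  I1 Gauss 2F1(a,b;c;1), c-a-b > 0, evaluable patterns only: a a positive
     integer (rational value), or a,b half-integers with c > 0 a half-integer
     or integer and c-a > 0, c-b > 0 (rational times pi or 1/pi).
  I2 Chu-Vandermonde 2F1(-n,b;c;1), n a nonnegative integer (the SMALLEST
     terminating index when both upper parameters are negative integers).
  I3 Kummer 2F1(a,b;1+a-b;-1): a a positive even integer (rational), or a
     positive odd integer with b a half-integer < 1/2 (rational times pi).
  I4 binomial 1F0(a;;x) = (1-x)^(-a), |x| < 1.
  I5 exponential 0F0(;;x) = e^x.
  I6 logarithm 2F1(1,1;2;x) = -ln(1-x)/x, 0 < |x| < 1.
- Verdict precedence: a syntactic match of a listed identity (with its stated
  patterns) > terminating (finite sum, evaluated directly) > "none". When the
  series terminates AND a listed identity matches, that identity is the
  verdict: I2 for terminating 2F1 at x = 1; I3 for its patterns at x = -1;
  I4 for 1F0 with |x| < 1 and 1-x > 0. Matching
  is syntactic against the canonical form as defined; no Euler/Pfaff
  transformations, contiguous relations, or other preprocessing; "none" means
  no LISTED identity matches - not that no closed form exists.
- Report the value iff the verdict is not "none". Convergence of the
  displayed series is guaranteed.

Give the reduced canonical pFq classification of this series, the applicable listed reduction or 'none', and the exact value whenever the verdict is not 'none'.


Classification (C = -1/2): 2F1 with upper {-7/5, 2}, lower {22/5}, argument x = -1. Verdict: this is Kummer's theorem (I3) (x = -1; c = 22/5 equals 1+a-b for upper {-7/5, 2}: listed pattern). Its exact value is -17/20.

Key step: from the first term -1/2: the constant factors (C = -1/2, x = -1) combine into one prefactor.
Term ratio: r(k) = (-1) * (k-7/5) (k+2) / [(k+22/5) (k+1)] - rational in k. x = (-1); t_0 = -1/2; negate the roots.


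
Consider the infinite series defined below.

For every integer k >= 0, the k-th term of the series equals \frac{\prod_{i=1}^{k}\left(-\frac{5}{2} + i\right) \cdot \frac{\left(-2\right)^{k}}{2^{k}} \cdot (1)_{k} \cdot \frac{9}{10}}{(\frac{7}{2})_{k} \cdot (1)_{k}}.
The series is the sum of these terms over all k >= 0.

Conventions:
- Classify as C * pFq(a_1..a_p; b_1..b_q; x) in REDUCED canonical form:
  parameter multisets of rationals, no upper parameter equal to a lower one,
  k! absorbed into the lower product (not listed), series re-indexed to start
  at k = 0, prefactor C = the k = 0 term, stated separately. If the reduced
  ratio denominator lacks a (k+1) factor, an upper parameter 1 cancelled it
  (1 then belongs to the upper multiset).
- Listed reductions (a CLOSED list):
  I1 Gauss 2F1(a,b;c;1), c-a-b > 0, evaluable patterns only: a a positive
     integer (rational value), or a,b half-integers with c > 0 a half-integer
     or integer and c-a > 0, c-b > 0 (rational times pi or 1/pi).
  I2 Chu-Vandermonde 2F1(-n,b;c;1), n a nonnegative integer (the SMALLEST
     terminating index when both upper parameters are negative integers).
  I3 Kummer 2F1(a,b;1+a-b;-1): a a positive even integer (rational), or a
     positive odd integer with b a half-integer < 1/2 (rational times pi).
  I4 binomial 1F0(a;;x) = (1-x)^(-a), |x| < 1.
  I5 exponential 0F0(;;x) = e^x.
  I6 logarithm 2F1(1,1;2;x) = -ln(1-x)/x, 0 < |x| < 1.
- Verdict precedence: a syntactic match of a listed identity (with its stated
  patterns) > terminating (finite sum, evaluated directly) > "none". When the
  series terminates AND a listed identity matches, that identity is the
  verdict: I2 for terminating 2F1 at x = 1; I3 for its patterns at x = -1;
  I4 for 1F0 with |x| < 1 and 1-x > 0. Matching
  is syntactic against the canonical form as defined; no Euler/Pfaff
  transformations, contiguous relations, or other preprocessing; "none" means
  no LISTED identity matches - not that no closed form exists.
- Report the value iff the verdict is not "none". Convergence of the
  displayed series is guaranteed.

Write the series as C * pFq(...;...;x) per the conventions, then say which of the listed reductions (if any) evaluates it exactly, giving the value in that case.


At argument -1: a 2F1 with upper {-\frac{3}{2}, 1}, lower {\frac{7}{2}}, scaled by C = \frac{9}{10}. Verdict: Kummer (I3) matches (x = -1; c = \frac{7}{2} equals 1+a-b for upper {-\frac{3}{2}, 1}: listed pattern). Hence: \frac{27}{64} \cdot \pi.

Key observation: with t_0 = \frac{9}{10}, the running product (C = 9/10) telescopes to a rising factorial.
Ratio: r(k) = -1 * (k-\frac{3}{2}) (k+1) / [(k+\frac{7}{2}) (k+1)] - poly over poly, x = -1 from leading terms; C = \frac{9}{10} at k = 0.


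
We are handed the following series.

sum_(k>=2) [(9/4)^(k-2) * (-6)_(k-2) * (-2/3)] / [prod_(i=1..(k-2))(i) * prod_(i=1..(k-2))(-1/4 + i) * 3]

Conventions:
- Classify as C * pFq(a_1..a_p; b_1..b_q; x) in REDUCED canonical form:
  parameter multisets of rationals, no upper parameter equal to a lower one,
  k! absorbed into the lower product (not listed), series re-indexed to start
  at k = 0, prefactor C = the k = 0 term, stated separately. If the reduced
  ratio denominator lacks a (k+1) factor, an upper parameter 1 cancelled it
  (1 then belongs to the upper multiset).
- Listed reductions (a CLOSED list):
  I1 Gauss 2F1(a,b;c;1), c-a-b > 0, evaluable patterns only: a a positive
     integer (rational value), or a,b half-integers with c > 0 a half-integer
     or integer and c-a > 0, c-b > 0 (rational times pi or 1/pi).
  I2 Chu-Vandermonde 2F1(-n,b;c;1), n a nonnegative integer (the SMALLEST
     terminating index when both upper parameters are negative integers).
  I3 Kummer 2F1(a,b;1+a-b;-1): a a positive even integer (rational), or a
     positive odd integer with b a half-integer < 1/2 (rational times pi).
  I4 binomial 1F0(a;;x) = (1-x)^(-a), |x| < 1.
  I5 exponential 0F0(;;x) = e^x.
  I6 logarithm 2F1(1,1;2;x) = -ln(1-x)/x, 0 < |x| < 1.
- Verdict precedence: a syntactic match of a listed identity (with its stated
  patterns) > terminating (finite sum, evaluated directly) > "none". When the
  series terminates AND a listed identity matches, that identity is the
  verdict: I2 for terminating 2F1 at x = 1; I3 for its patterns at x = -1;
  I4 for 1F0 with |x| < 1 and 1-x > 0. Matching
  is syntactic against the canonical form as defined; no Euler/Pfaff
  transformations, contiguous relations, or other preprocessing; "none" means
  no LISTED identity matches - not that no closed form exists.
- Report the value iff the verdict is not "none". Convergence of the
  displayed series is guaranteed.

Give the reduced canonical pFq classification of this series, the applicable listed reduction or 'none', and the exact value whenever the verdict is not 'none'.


The tell: x = (9/4) and the lower running product (C = -2/9, x = 9/4) is a rising factorial.
Consecutive-term ratio: r(k) = (9/4) * (k-6) / [(k+3/4) (k+1)] ; factor over Q: parameters, x = (9/4), and C = -2/9.

Classification (C = -2/9): 1F1 with upper {-6}, lower {3/4}, argument x = 9/4. Verdict: terminating - upper -6 stops the sum at k = 6; the 7 terms are added exactly. Hence: -374272/1514205.


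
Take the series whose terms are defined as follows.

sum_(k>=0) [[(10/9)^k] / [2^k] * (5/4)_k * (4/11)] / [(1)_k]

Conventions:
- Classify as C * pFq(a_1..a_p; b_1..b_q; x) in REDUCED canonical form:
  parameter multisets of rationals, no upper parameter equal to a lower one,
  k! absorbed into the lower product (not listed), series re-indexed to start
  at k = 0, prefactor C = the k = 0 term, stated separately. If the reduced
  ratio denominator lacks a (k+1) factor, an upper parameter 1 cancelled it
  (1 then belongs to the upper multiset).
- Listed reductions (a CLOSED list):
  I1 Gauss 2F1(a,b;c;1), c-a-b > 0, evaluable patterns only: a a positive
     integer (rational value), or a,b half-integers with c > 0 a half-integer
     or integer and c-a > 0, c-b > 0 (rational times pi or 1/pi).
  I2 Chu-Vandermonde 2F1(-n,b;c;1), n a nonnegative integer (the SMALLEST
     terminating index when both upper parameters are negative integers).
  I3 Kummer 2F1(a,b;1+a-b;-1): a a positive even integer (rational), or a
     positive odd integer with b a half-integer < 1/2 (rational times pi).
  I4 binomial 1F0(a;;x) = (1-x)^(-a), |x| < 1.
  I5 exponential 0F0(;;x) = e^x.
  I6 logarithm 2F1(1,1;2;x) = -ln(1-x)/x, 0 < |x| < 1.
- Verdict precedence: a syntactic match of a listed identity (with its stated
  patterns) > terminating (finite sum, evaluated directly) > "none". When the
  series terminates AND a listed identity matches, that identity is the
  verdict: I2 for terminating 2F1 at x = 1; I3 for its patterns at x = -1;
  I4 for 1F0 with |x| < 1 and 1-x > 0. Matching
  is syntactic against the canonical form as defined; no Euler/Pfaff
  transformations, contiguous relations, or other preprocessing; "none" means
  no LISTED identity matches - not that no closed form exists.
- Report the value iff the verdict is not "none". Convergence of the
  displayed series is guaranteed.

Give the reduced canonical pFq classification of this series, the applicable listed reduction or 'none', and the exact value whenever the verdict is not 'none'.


Prefactor 4/11, argument 5/9: 1F0 with upper {5/4} over lower {-}. Verdict: the I4 binomial reduction fires (the 1F0 binomial series: exponent -5/4, x = 5/9). Its exact value is (4/11) * (4/9)^(-5/4).

Structural cue: with t_0 = 4/11, (1)_k (C = 4/11) is k! itself.
Step ratio: r(k) = (5/9) * (k+5/4) / [(k+1)] - rational in k. x = (5/9); t_0 = 4/11; negate the roots.


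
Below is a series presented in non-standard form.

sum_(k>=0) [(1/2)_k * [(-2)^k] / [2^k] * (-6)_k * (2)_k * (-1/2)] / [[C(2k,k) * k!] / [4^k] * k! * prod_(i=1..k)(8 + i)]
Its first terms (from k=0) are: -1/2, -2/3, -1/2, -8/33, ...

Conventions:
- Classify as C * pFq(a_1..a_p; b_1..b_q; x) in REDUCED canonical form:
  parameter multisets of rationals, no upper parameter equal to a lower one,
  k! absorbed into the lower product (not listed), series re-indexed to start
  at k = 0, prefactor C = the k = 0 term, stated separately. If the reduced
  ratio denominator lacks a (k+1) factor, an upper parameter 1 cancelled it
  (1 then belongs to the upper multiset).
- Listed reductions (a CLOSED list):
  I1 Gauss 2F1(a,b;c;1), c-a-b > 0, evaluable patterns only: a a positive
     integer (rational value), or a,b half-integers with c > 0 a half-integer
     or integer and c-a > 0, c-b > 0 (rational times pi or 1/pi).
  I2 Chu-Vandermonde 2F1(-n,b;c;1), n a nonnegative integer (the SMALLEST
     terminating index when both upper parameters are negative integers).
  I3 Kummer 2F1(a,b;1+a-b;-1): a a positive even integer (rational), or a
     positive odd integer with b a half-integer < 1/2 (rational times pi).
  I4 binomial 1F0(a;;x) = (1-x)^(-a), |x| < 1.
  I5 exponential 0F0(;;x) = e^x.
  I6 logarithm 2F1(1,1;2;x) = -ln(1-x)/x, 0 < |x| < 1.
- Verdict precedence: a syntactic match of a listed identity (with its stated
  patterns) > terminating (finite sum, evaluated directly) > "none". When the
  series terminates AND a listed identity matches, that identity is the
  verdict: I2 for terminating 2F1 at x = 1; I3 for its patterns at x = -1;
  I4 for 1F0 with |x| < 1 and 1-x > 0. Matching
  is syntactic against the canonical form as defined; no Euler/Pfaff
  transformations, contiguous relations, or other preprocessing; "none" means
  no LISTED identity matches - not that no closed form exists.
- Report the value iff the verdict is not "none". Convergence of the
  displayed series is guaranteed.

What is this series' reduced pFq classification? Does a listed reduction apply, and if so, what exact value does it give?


At argument -1: a 2F1 with upper {-6, 2}, lower {9}, scaled by C = -1/2. Verdict: Kummer's theorem (I3) applies (x = -1; c = 9 equals 1+a-b for upper {-6, 2}: listed pattern). Its exact value is -2.

First insight: t_0 = -1/2 here, and the two k-th powers (prefactor -1/2) combine into one argument.
Consecutive-term ratio: r(k) = (-1) * (k-6) (k+2) / [(k+9) (k+1)] ; factor over Q: parameters, x = (-1), and C = -1/2.


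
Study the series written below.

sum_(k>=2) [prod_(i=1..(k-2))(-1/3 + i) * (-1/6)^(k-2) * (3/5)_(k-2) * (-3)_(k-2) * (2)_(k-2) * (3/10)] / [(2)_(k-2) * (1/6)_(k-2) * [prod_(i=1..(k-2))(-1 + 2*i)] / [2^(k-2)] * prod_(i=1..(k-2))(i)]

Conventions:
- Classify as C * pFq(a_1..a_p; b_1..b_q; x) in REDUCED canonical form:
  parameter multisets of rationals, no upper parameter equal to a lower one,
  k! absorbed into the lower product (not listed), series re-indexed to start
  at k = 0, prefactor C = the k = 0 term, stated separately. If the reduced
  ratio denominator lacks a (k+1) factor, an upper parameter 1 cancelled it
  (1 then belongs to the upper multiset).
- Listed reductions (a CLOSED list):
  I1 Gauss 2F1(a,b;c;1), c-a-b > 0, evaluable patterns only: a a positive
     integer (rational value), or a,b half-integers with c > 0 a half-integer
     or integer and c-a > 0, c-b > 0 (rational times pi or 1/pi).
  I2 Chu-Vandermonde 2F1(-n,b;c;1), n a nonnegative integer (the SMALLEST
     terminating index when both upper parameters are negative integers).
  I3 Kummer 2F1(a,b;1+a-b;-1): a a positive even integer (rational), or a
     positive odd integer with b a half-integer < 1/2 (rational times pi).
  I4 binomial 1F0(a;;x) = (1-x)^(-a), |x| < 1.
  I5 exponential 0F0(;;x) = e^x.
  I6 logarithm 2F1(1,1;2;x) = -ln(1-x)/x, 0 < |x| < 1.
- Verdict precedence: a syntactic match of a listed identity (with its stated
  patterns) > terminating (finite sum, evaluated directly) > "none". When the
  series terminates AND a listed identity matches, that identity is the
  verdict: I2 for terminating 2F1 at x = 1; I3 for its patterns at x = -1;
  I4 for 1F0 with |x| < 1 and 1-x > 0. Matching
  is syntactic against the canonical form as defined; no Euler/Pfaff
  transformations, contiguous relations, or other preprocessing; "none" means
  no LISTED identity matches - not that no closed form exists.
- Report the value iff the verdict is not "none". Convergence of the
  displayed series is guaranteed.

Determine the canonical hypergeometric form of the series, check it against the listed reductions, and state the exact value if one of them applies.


Prefactor 3/10, argument -1/6: 3F2 with upper {-3, 3/5, 2/3} over lower {1/6, 1/2}. Verdict: terminating. (-3)_k vanishes past k = 3, leaving a 4-term sum, computed directly. Sum: 95749/78750.

Key observation: from the first term 3/10: the running product (prefactor 3/10) telescopes to a rising factorial.
Consecutive-term ratio: r(k) = (-1/6) * (k-3) (k+3/5) (k+2/3) / [(k+1/6) (k+1/2) (k+1)] - rational; roots negated = parameters, x = (-1/6), C = 3/10.


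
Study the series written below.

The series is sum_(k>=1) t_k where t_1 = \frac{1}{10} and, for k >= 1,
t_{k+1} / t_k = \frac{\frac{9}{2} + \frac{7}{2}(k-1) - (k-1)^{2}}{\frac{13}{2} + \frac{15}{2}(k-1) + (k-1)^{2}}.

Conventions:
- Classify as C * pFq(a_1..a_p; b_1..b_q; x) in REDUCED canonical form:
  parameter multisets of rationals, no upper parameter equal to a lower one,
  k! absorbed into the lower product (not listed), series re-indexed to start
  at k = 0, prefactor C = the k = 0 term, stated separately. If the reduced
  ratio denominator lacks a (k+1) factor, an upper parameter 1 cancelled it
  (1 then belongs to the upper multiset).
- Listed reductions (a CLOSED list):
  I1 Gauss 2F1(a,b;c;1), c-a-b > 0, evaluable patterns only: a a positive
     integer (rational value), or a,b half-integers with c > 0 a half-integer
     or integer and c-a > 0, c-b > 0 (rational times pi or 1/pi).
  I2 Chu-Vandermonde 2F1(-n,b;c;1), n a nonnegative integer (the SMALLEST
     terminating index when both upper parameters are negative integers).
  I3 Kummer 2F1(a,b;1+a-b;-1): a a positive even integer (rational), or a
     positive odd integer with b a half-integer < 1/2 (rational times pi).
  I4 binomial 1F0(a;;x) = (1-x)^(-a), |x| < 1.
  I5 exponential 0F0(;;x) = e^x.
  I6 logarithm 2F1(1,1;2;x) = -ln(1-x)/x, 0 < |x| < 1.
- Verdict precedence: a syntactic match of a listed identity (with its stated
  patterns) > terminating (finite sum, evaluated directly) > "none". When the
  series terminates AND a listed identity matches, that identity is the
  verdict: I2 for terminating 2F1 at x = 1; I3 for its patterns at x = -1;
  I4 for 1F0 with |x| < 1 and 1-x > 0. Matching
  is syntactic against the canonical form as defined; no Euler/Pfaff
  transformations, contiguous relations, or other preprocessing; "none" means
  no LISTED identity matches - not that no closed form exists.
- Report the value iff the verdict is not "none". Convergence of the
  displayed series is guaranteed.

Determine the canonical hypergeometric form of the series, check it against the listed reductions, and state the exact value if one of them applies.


The series (x = -1) is 2F1: upper {-\frac{9}{2}, 1}, lower {\frac{13}{2}}, prefactor \frac{1}{10}. Verdict (x = -1): the Kummer evaluation I3 applies (x = -1; c = \frac{13}{2} equals 1+a-b for upper {-\frac{9}{2}, 1}: listed pattern). Value: \frac{693}{10240} \cdot \pi.

First insight: t_0 = \frac{1}{10} here, and the expanded ratio factors over Q; C = 1/10, x = -1, roots give parameters.
Term ratio: r(k) = -1 * (k-\frac{9}{2}) (k+1) / [(k+\frac{13}{2}) (k+1)] - rational; roots negated = parameters, x = -1, C = \frac{1}{10}.


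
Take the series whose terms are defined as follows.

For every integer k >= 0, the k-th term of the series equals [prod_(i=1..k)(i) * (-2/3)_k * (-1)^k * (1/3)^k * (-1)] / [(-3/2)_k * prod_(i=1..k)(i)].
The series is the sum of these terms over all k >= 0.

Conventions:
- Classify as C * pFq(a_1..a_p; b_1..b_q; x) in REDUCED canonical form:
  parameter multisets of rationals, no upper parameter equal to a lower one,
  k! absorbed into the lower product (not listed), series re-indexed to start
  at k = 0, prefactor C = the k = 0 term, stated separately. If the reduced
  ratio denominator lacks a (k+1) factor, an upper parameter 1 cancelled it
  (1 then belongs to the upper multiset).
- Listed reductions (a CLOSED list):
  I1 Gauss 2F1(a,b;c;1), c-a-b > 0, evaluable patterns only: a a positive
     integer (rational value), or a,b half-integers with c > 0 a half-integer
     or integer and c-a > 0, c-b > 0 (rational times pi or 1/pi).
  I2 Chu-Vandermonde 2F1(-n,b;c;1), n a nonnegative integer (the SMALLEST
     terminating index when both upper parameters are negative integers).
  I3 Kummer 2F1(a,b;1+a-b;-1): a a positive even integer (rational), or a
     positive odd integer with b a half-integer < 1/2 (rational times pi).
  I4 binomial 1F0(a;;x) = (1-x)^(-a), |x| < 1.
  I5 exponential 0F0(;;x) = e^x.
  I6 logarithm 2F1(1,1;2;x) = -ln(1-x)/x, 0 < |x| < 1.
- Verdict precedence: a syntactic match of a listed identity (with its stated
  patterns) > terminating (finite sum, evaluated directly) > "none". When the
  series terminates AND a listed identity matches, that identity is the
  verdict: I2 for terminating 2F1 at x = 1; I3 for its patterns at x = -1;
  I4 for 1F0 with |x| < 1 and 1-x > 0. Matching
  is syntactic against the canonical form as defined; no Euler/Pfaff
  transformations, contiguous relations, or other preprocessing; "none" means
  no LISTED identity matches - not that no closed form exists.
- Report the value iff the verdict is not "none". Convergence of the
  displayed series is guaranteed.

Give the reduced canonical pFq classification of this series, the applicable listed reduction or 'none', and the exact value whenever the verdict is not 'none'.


Key observation: from the first term -1: the running product (C = -1) telescopes to a rising factorial.
Term ratio: r(k) = (-1/3) * (k-2/3) (k+1) / [(k-3/2) (k+1)] - rational in k, leading ratio (-1/3); with t_0 = -1, classification follows.

x = -1/3 here; the reduced form reads 2F1, upper {-2/3, 1}, lower {-3/2}, C = -1. Verdict: no listed reduction: x = -1/3 and upper {-2/3, 1} fail every I1-I6 pattern.


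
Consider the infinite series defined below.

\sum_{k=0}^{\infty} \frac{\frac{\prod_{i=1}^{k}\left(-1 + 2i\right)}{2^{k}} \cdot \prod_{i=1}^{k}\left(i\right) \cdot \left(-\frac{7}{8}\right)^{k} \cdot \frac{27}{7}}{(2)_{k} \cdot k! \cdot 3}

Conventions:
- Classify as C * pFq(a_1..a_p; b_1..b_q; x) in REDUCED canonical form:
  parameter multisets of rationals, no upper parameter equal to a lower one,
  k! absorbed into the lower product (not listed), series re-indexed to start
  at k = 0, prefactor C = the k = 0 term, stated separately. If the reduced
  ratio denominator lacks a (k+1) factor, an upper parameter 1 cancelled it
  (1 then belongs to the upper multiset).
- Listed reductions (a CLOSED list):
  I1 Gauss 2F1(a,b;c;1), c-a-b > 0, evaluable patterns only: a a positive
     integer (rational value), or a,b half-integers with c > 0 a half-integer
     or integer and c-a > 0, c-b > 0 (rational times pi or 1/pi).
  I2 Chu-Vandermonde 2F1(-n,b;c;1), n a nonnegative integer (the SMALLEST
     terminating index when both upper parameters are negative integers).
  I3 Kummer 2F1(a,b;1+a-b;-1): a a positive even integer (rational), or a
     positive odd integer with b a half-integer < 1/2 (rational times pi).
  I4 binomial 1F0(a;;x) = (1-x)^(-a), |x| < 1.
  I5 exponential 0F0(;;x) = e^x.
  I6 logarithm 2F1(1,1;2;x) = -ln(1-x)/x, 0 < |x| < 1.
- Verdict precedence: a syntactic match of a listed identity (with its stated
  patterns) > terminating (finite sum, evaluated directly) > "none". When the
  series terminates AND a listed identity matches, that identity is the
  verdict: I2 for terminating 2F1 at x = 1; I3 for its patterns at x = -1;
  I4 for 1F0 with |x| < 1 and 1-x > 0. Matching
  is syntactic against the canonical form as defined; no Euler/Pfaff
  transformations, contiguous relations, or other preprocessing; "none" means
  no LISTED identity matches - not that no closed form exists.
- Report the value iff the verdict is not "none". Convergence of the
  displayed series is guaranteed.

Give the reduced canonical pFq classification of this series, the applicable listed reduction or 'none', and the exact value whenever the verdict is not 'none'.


Prefactor \frac{9}{7}, argument -\frac{7}{8}: 2F1 with upper {\frac{1}{2}, 1} over lower {2}. Verdict: none - at argument -\frac{7}{8} the multisets {\frac{1}{2}, 1} ; {2} match no listed identity.

First insight: x = -\frac{7}{8} and the odd product 1*3*...*(2k-1) (C = 9/7) is 2^k (1/2)_k.
Term ratio: r(k) = -\frac{7}{8} * (k+\frac{1}{2}) (k+1) / [(k+2) (k+1)] - rational; roots negated = parameters, x = -\frac{7}{8}, C = \frac{9}{7}.


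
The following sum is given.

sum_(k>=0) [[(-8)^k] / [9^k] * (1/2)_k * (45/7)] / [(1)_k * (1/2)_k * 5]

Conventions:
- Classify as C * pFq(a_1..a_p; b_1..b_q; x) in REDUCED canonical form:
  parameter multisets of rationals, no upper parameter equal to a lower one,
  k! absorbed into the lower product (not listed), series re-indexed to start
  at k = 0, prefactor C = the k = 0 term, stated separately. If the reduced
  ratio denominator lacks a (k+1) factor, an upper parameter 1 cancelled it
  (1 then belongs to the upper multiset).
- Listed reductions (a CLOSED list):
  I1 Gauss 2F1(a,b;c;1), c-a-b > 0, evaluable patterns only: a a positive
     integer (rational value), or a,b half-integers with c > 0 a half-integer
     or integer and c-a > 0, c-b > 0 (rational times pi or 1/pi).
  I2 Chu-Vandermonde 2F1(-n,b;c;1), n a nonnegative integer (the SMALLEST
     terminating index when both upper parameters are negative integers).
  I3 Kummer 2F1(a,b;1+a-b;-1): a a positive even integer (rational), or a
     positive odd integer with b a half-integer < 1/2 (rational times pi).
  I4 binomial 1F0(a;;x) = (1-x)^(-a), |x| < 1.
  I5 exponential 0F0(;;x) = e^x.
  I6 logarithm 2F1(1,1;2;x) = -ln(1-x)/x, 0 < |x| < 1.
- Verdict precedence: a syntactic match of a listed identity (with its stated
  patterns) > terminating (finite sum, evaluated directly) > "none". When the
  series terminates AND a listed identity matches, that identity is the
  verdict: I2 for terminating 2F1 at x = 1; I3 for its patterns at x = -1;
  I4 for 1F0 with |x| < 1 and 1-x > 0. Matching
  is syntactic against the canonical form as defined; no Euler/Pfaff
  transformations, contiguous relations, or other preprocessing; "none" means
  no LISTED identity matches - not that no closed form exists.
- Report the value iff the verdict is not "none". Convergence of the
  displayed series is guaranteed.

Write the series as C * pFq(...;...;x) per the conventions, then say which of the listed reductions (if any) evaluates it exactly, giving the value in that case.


With C = 9/7: the canonical form is 0F0(-; -; -8/9). Verdict: this is the exponential series (I5) (the 0F0 exponential series at x = -8/9). Sum: (9/7) * e^(-8/9).

The tell: x = (-8/9) and the parameter 1/2 appears in both the upper and lower lists and cancels.
Adjacent-term ratio: r(k) = (-8/9) * 1 / [(k+1)] ; factor over Q: parameters, x = (-8/9), and C = 9/7.
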